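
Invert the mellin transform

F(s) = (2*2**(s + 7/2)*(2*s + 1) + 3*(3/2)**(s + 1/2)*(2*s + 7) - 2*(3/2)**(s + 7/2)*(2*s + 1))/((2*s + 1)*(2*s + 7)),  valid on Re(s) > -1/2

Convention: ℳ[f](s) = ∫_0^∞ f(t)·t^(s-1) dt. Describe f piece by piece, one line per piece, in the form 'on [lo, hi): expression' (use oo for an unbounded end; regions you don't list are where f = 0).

slice at 3/2, transform all 2 pieces, and sum them
segment 0 to 3/2 holds 3*sqrt(t)/2; add its integral
for t in [3/2, 2): the term is ∫ t**(7/2)·t^(s-1)

on [0, 3/2): 3*sqrt(t)/2
on [3/2, 2): t**(7/2)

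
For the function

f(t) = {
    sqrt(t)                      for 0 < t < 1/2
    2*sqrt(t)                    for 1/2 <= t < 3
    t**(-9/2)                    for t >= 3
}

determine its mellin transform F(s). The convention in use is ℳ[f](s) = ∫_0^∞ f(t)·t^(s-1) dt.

undo the shared t-power: 1 on [0, 1/2); 2 on [1/2, 3); t**(-5) on [3, ∞)
undo the shared t-power: t on [0, 1/2); 2*t on [1/2, 3); t**(-4) on [3, ∞)
cuts at 1/2, 3: linearity sums the 3 kernel integrals
on [0, 1/2): add ∫ sqrt(t)·t^(s-1) dt
on [1/2, 3): add ∫ 2*sqrt(t)·t^(s-1) dt
over [3, ∞), the kernel integral of t**(-9/2) enters the sum

2**(1/2 - s)*(486*6**(s + 1/2)*(2*s - 9) - 6**(s + 1/2)*(2*s + 1) - 486*s + 2187)/(243*(2*s - 9)*(2*s + 1))
  -1/2 < Re(s) < 9/2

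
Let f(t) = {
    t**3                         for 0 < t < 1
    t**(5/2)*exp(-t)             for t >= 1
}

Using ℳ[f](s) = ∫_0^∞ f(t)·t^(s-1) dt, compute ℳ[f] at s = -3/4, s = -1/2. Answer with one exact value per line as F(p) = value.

F(-3/4) = 4/9 + uppergamma(7/4, 1)
F(-1/2) = 2/5 + 2*exp(-1)

invert the shared t-power to get t**(5/2) on [0, 1); t**2*exp(-t) on [1, ∞)
invert the shared t-power to get sqrt(t) on [0, 1); exp(-t) on [1, ∞)
along the cuts 1, ℳ[f](s) splits into 2 integrals
piece [0, 1): integrate t**3 against the kernel
on [1, ∞) integrate f = t**(5/2)*exp(-t) against the kernel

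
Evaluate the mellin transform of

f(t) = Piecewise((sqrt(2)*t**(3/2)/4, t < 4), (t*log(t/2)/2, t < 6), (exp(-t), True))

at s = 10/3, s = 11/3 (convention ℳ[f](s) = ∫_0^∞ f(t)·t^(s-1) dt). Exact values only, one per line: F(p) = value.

F(10/3) = -5832*6**(1/3)/169 + uppergamma(10/3, 6) + 1152*2**(2/3)/169 + 1536*2**(1/6)/29 + log(3**(1944*6**(1/3)/13)/2**(384*2**(2/3)/13))
F(11/3) = -1458*6**(2/3)/49 + uppergamma(11/3, 6) + 576*2**(1/3)/49 + 1536*2**(5/6)/31 + log(3**(972*6**(2/3)/7)/2**(384*2**(1/3)/7))

strip the common scale on t: t**(3/2) on [0, 2); t*log(t) on [2, 3); exp(-2*t) on [3, ∞)
linearity at 4, 6 turns ℳ[f](s) into 3 summed integrals
over [0, 4), the kernel integral of sqrt(2)*t**(3/2)/4 enters the sum
piece [4, 6): integrate t*log(t/2)/2 against the kernel
the [6, ∞) slice contributes ∫ exp(-t)·t^(s-1) dt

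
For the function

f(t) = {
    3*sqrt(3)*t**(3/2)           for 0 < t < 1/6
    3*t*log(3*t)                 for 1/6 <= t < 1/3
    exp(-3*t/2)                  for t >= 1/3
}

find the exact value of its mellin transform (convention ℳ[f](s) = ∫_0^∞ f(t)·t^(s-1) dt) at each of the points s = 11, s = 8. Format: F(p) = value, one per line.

F(11) = -455/11609505792 + sqrt(2)/18139852800 + log(2)/8707129344 + 4084312574*exp(-1/2)/59049
F(8) = -511/272097792 + sqrt(2)/63825408 + log(2)/30233088 + 709082*exp(-1/2)/2187

remove the common scale on t first: t**(3/2) on [0, 1/2); t*log(t) on [1/2, 1); exp(-t/2) on [1, ∞)
linearity at 1/6, 1/3 turns ℳ[f](s) into 3 summed integrals
over [0, 1/6), the kernel integral of 3*sqrt(3)*t**(3/2) enters the sum
segment [1/6, 1/3) carries 3*t*log(3*t); integrate it
piece [1/3, ∞): integrate exp(-3*t/2) against the kernel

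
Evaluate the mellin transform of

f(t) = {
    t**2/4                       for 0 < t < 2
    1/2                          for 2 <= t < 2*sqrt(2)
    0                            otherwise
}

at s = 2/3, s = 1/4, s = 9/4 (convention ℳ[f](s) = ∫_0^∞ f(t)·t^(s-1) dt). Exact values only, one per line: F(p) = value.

strip the common scale on t: t**2 on [0, 1); 1/2 on [1, sqrt(2))
strip the power substitution: t on [0, 1); 1/2 on [1, 2)
along the cuts 2, ℳ[f](s) splits into 2 integrals
the [0, 2) slice contributes ∫ t**2/4·t^(s-1) dt
over [2, 2*sqrt(2)), the kernel integral of 1/2 enters the sum

F(2/3) = 3/2 - 3*2**(2/3)/8
F(1/4) = -14*2**(1/4)/9 + 2*2**(3/8)
F(9/4) = 8*2**(1/4)/153 + 16*2**(3/8)/9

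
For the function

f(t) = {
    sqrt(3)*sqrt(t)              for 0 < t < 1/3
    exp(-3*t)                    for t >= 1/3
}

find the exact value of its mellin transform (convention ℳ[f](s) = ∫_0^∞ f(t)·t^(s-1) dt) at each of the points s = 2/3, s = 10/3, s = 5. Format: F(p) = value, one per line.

reversing the common scale on t: sqrt(t) on [0, 1); exp(-t) on [1, ∞)
integrate the 2 segments split at 1/3, then add the results
for t in [0, 1/3): the term is ∫ sqrt(3)*sqrt(t)·t^(s-1)
on [1/3, ∞): add ∫ exp(-3*t)·t^(s-1) dt

F(2/3) = 3**(1/3)*(7*uppergamma(2/3, 1) + 6)/21
F(10/3) = 3**(2/3)*(6 + 23*uppergamma(10/3, 1))/1863
F(5) = 2/2673 + 65*exp(-1)/243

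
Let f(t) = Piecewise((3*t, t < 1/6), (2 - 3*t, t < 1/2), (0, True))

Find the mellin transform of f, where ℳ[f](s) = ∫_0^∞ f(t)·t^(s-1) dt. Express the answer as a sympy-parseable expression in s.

(3**s*s/2 + 2*3**s - s - 2)/(6**s*s*(s + 1))
  Re(s) > -1

invert the common scale on t to get 3*t/2 on [0, 1/3); 2 - 3*t/2 on [1/3, 1)
invert the common scale on t to get t on [0, 1/2); 2 - t on [1/2, 3/2)
the 2 pieces separated at 1/6 each add one integral
∫ 3*t·t^(s-1) over [0, 1/6)
piece [1/6, 1/2): integrate (2 - 3*t) against the kernel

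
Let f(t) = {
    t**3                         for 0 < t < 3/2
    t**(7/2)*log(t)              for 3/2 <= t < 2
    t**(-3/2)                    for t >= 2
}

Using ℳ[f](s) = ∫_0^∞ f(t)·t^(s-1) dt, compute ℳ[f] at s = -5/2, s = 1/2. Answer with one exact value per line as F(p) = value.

strip the shared t-power: t on [0, 3/2); t**(3/2)*log(t) on [3/2, 2); t**(-7/2) on [2, ∞)
the shared t-power comes off first: sqrt(t) on [0, 3/2); t*log(t) on [3/2, 2); t**(-4) on [2, ∞)
slice at 3/2, 2, transform all 3 pieces, and sum them
over [0, 3/2), the kernel integral of t**3 enters the sum
over [3/2, 2), the kernel integral of t**(7/2)*log(t) enters the sum
∫ over [2, ∞) of t**(-3/2)·t^(s-1) joins the sum

F(-5/2) = -31/64 + log(8*sqrt(6)/9) + sqrt(6)
F(1/2) = -81*log(3)/64 - 47/256 + 27*sqrt(6)/56 + 337*log(2)/64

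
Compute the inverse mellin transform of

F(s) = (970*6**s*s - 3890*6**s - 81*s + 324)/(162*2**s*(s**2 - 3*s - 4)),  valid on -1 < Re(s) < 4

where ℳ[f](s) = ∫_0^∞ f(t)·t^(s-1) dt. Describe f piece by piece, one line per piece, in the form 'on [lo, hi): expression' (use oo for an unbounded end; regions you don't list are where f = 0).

on [0, 1/2): t
on [1/2, 3): 2*t
on [3, oo): t**(-4)

treat the 3 regions marked off by 1/2, 3 separately and sum
∫ over [0, 1/2) of t·t^(s-1) joins the sum
segment 1/2 to 3 holds 2*t; add its integral
between 3 and ∞ the integrand is t**(-4)·t^(s-1)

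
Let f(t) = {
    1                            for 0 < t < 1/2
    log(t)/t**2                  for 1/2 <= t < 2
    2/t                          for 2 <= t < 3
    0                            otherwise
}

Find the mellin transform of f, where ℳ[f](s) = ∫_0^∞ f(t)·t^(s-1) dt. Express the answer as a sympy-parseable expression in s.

(3*2**(2*s)*s*(s - 2)*(s - 1)*log(2) - 3*2**(2*s)*s*(s - 1) - 12*4**s*s*(s - 2)**2 + 8*6**s*s*(s - 2)**2 + 48*s*(s - 2)*(s - 1)*log(2) + 48*s*(s - 1) + 12*(s - 2)**2*(s - 1))/(12*2**s*s*(s - 2)**2*(s - 1))
  Re(s) > 0

back out the shared t-power: t on [0, 1/2); log(t)/t on [1/2, 2); 2 on [2, 3)
strip the shared t-power: t**2 on [0, 1/2); log(t) on [1/2, 2); 2*t on [2, 3)
along the cuts 1/2, 2, ℳ[f](s) splits into 3 integrals
piece [0, 1/2): integrate 1 against the kernel
[1/2, 2) adds the kernel integral of log(t)/t**2
over [2, 3), the kernel integral of 2/t enters the sum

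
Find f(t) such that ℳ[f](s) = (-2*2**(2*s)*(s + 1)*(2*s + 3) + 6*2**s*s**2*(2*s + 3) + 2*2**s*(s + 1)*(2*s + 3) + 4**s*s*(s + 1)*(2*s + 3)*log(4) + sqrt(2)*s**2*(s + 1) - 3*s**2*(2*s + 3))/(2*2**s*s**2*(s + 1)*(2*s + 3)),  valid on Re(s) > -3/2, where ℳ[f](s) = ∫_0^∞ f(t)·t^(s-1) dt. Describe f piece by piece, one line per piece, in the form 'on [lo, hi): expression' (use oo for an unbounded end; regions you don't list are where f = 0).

along the cuts 1/2, 1, ℳ[f](s) splits into 3 integrals
on [0, 1/2): add ∫ t**(3/2)·t^(s-1) dt
over [1/2, 1), the kernel integral of 3*t enters the sum
∫ over [1, 2) of log(t)·t^(s-1) joins the sum

on [0, 1/2): t**(3/2)
on [1/2, 1): 3*t
on [1, 2): log(t)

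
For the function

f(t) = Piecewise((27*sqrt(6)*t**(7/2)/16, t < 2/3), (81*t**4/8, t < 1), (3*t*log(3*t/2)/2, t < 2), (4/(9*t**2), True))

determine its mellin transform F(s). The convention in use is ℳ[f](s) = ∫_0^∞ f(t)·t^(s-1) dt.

the common scale on t comes off first: t**(7/2) on [0, 1); 2*t**4 on [1, 3/2); t*log(t) on [3/2, 3); …
undo the shared t-power: t**(3/2) on [0, 1); 2*t**2 on [1, 3/2); log(t)/t on [3/2, 3); …
treat the 4 regions marked off by 2/3, 1, 2 separately and sum
piece [0, 2/3): integrate 27*sqrt(6)*t**(7/2)/16 against the kernel
between 2/3 and 1 the integrand is 81*t**4/8·t^(s-1)
between 1 and 2 the integrand is 3*t*log(3*t/2)/2·t^(s-1)
on [2, ∞): add ∫ 4/(9*t**2)·t^(s-1) dt

2**(-s - 2)*(324*2**(s + 2)*(s - 2)*(s + 4)*(-2*s + (s + 2)**2 - 3) - 324*2**(s + 2)*(s - 2)*(2*s + 7)*(-2*s + (s + 2)**2 - 3) - 108*3**(s + 2)*(s - 2)*(s + 2)*(s + 4)*(2*s + 7)*log(3) + 108*3**(s + 2)*(s - 2)*(s + 2)*(s + 4)*(2*s + 7)*log(2) - 108*3**(s + 2)*(s - 2)*(s + 4)*(2*s + 7)*log(2) + 108*3**(s + 2)*(s - 2)*(s + 4)*(2*s + 7) + 108*3**(s + 2)*(s - 2)*(s + 4)*(2*s + 7)*log(3) + 729*3**(s + 2)*(s - 2)*(2*s + 7)*(-2*s + (s + 2)**2 - 3) + 54*6**(s + 2)*(s - 2)*(s + 2)*(s + 4)*(2*s + 7)*log(3) - 54*6**(s + 2)*(s - 2)*(s + 4)*(2*s + 7)*log(3) - 54*6**(s + 2)*(s - 2)*(s + 4)*(2*s + 7) - 2*6**(s + 2)*(s + 4)*(2*s + 7)*(-2*s + (s + 2)**2 - 3))/(162*(3/2)**s*(s - 2)*(s + 4)*(2*s + 7)*(-2*s + (s + 2)**2 - 3))
  -7/2 < Re(s) < 2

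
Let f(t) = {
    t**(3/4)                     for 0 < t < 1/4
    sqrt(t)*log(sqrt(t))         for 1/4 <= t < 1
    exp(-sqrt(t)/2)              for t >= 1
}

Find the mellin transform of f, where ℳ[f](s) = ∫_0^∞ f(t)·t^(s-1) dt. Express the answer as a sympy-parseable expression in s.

(2*2**(4*s)*(4*s + 3)*(4*s**2 + 4*s + 1)*uppergamma(2*s, 1/2) - 2*2**(2*s)*(4*s + 3) + s*(4*s + 3)*log(4) + 4*s + (4*s + 3)*log(2) + sqrt(2)*(4*s**2 + 4*s + 1) + 3)/(4**s*(4*s + 3)*(4*s**2 + 4*s + 1))
  Re(s) > -3/4

remove the power substitution first: t**(3/2) on [0, 1/2); t*log(t) on [1/2, 1); exp(-t/2) on [1, ∞)
cuts at 1/4, 1: linearity sums the 3 kernel integrals
between 0 and 1/4 the integrand is t**(3/4)·t^(s-1)
∫ over [1/4, 1) of sqrt(t)*log(sqrt(t))·t^(s-1) joins the sum
segment [1, ∞) carries exp(-sqrt(t)/2); integrate it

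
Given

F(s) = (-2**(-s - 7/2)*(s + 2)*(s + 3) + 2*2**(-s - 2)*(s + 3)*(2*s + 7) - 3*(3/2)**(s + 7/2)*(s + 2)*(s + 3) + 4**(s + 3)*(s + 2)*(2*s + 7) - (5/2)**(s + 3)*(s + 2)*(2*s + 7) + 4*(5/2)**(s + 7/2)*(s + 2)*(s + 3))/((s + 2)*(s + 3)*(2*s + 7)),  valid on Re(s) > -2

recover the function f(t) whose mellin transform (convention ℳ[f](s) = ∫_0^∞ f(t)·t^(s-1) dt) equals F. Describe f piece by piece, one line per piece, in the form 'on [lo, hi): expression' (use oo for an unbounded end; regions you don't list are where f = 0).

on [0, 1/2): 2*t**2
on [1/2, 3/2): t**(7/2)/2
on [3/2, 5/2): 2*t**(7/2)
on [5/2, 4): t**3

treat the 4 regions marked off by 1/2, 3/2, 5/2 separately and sum
segment [0, 1/2) carries 2*t**2; integrate it
segment 1/2 to 3/2 holds t**(7/2)/2; add its integral
[3/2, 5/2) adds the kernel integral of 2*t**(7/2)
on [5/2, 4): add ∫ t**3·t^(s-1) dt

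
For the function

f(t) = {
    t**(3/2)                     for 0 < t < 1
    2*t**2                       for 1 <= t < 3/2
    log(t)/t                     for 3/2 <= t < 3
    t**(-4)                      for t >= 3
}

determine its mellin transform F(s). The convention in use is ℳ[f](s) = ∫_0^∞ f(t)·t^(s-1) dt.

treat the 4 regions marked off by 1, 3/2, 3 separately and sum
[0, 1) adds the kernel integral of t**(3/2)
between 1 and 3/2 the integrand is 2*t**2·t^(s-1)
∫ over [3/2, 3) of log(t)/t·t^(s-1) joins the sum
on [3, ∞): add ∫ t**(-4)·t^(s-1) dt

(324*2**s*(s - 4)*(s + 2)*(s**2 - 2*s + 1) - 324*2**s*(s - 4)*(2*s + 3)*(s**2 - 2*s + 1) - 108*3**s*s*(s - 4)*(s + 2)*(2*s + 3)*log(3) + 108*3**s*s*(s - 4)*(s + 2)*(2*s + 3)*log(2) - 108*3**s*(s - 4)*(s + 2)*(2*s + 3)*log(2) + 108*3**s*(s - 4)*(s + 2)*(2*s + 3) + 108*3**s*(s - 4)*(s + 2)*(2*s + 3)*log(3) + 729*3**s*(s - 4)*(2*s + 3)*(s**2 - 2*s + 1) + 54*6**s*s*(s - 4)*(s + 2)*(2*s + 3)*log(3) - 54*6**s*(s - 4)*(s + 2)*(2*s + 3)*log(3) - 54*6**s*(s - 4)*(s + 2)*(2*s + 3) - 2*6**s*(s + 2)*(2*s + 3)*(s**2 - 2*s + 1))/(162*2**s*(s - 4)*(s + 2)*(2*s + 3)*(s**2 - 2*s + 1))
  -3/2 < Re(s) < 4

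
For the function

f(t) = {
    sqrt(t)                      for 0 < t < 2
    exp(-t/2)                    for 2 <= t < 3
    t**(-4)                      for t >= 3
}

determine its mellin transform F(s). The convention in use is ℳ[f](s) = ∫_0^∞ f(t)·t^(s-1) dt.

(2**s*(s - 4)*(2*s + 1)*uppergamma(s, 1) - 2**s*(s - 4)*(2*s + 1)*uppergamma(s, 3/2) + 2*2**(s + 1/2)*(s - 4) - 3**s*(2*s + 1)/81)/((s - 4)*(2*s + 1))
  -1/2 < Re(s) < 4

along the cuts 2, 3, ℳ[f](s) splits into 3 integrals
segment 0 to 2 holds sqrt(t); add its integral
segment 2 to 3 holds exp(-t/2); add its integral
[3, ∞) adds the kernel integral of t**(-4)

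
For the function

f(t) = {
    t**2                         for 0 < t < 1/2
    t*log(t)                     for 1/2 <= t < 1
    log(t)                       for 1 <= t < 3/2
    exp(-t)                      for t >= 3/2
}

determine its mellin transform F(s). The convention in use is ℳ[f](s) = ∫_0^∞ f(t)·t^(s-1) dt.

treat the 4 regions marked off by 1/2, 1, 3/2 separately and sum
piece [0, 1/2): integrate t**2 against the kernel
on [1/2, 1): add ∫ t*log(t)·t^(s-1) dt
∫ over [1, 3/2) of log(t)·t^(s-1) joins the sum
segment [3/2, ∞) carries exp(-t); integrate it

(4*2**s*s**2*(s + 2)*(s**2 + 2*s + 1)*uppergamma(s, 3/2) - 4*2**s*s**2*(s + 2) + 4*2**s*(s + 2)*(s**2 + 2*s + 1) + 3**s*s*(s + 2)*(-4*log(2) + 4*log(3))*(s**2 + 2*s + 1) - 4*3**s*(s + 2)*(s**2 + 2*s + 1) + s**3*(s + 2)*log(4) + s**2*(s + 2)*log(4) + 2*s**2*(s + 2) + s**2*(s**2 + 2*s + 1))/(4*2**s*s**2*(s + 2)*(s**2 + 2*s + 1))
  Re(s) > -2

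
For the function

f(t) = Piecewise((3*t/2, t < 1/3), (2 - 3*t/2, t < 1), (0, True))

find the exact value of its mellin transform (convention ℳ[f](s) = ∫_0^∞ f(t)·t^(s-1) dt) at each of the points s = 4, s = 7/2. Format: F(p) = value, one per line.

F(4) = 53/270
F(7/2) = 5/21 - 22*sqrt(3)/5103

remove the common scale on t first: t on [0, 1/2); 2 - t on [1/2, 3/2)
along the cuts 1/3, ℳ[f](s) splits into 2 integrals
for t in [0, 1/3): the term is ∫ 3*t/2·t^(s-1)
piece [1/3, 1): integrate (2 - 3*t/2) against the kernel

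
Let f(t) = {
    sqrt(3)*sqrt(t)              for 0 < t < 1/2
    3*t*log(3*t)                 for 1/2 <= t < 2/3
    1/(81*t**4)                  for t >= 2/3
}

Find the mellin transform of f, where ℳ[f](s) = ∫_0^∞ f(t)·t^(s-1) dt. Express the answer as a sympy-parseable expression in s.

undo the common scale on t: sqrt(2)*sqrt(t) on [0, 3/4); 2*t*log(2*t) on [3/4, 1); 1/(16*t**4) on [1, ∞)
peel off the common scale on t: sqrt(t) on [0, 3/2); t*log(t) on [3/2, 2); t**(-4) on [2, ∞)
the 3 pieces separated at 1/2, 2/3 each add one integral
[0, 1/2) adds the kernel integral of sqrt(3)*sqrt(t)
the [1/2, 2/3) slice contributes ∫ 3*t*log(3*t)·t^(s-1) dt
[2/3, ∞) adds the kernel integral of 1/(81*t**4)

(32*2**(2*s)*s*(s - 4)*(2*s + 1)*log(2) - 32*2**(2*s)*(s - 4)*(2*s + 1) + 32*2**(2*s)*(s - 4)*(2*s + 1)*log(2) + 3**s*s*(s - 4)*(2*s + 1)*(-24*log(3) + 24*log(2)) + 3**s*(s - 4)*(2*s + 1)*(-24*log(3) + 24*log(2)) + 24*3**s*(s - 4)*(2*s + 1) + 16*3**s*sqrt(6)*(s - 4)*(s**2 + 2*s + 1) - 4**s*(2*s + 1)*(s**2 + 2*s + 1))/(16*6**s*(s - 4)*(2*s + 1)*(s**2 + 2*s + 1))
  -1/2 < Re(s) < 4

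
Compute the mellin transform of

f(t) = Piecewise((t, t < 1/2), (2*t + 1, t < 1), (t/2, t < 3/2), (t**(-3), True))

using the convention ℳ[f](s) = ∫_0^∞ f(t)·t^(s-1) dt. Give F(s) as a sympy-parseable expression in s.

decompose at 1/2, 1, 3/2; ℳ[f](s) sums the 4 pieces' integrals
∫ t·t^(s-1) over [0, 1/2)
over [1/2, 1), the kernel integral of (2*t + 1) enters the sum
segment [1, 3/2) carries t/2; integrate it
the [3/2, ∞) slice contributes ∫ t**(-3)·t^(s-1) dt

(270*2**s*s**2 - 702*2**s*s - 324*2**s + 49*3**s*s**2 - 275*3**s*s - 162*s**2 + 378*s + 324)/(108*2**s*s*(s**2 - 2*s - 3))
  -1 < Re(s) < 3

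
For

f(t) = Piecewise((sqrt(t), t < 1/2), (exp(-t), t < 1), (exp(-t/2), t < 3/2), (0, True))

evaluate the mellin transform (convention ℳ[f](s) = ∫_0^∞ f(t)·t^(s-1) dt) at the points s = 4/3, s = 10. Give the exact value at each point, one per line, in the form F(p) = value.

decompose at 1/2, 1; ℳ[f](s) sums the 3 pieces' integrals
for t in [0, 1/2): the term is ∫ sqrt(t)·t^(s-1)
on [1/2, 1): add ∫ exp(-t)·t^(s-1) dt
piece [1, 3/2): integrate exp(-t/2) against the kernel

F(4/3) = -2*2**(1/3)*uppergamma(4/3, 3/4) - uppergamma(4/3, 1) + 3*2**(1/6)/22 + uppergamma(4/3, 1/2) + 2*2**(1/3)*uppergamma(4/3, 1/2)
F(10) = -201383466759*exp(-3/4)/256 - 986410*exp(-1) + sqrt(2)/21504 + 313981529075*exp(-1/2)/512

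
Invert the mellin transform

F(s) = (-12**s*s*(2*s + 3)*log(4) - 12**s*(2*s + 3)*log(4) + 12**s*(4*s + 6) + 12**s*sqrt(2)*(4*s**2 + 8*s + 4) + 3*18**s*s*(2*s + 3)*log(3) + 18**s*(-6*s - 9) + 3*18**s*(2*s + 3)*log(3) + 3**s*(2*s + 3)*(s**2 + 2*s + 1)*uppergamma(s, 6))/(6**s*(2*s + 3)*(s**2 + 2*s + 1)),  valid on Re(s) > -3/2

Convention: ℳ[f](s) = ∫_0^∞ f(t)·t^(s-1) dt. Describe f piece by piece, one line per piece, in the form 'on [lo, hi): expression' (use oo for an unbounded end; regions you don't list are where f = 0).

on [0, 2): t**(3/2)
on [2, 3): t*log(t)
on [3, oo): exp(-2*t)

linearity at 2, 3 turns ℳ[f](s) into 3 summed integrals
over [0, 2), the kernel integral of t**(3/2) enters the sum
∫ t*log(t)·t^(s-1) over [2, 3)
on [3, ∞): add ∫ exp(-2*t)·t^(s-1) dt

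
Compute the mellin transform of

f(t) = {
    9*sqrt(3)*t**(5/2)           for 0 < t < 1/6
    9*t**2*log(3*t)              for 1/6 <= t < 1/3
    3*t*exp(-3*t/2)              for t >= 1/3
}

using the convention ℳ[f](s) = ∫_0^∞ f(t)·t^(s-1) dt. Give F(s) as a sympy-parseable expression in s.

undo the common scale on t: t**(5/2) on [0, 1/2); t**2*log(t) on [1/2, 1); t*exp(-t/2) on [1, ∞)
the shared t-power comes off first: sqrt(t) on [0, 1/2); log(t) on [1/2, 1); exp(-t/2)/t on [1, ∞)
peel off the shared t-power: t**(3/2) on [0, 1/2); t*log(t) on [1/2, 1); exp(-t/2) on [1, ∞)
split f at 1/6, 1/3: ℳ[f](s) collects 3 kernel integrals
over [0, 1/6), the kernel integral of 9*sqrt(3)*t**(5/2) enters the sum
segment 1/6 to 1/3 holds 9*t**2*log(3*t); add its integral
on [1/3, ∞) integrate f = 3*t*exp(-3*t/2) against the kernel

(8*2**(2*s)*(2*s + 5)*(2*s + (s + 1)**2 + 3)*uppergamma(s + 1, 1/2) - 4*2**s*(2*s + 5) + 2*s + (s + 1)*(2*s + 5)*log(2) + (2*s + 5)*log(2) + sqrt(2)*(2*s + (s + 1)**2 + 3) + 5)/(4*6**s*(2*s + 5)*(2*s + (s + 1)**2 + 3))
  Re(s) > -5/2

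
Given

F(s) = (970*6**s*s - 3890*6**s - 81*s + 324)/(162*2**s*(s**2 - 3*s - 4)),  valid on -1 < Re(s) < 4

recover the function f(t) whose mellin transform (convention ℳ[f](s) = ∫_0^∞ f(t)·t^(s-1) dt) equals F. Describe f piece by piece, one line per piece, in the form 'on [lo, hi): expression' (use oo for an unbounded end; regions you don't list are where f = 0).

on [0, 1/2): t
on [1/2, 3): 2*t
on [3, oo): t**(-4)

split f at 1/2, 3: ℳ[f](s) collects 3 kernel integrals
for t in [0, 1/2): the term is ∫ t·t^(s-1)
between 1/2 and 3 the integrand is 2*t·t^(s-1)
∫ t**(-4)·t^(s-1) over [3, ∞)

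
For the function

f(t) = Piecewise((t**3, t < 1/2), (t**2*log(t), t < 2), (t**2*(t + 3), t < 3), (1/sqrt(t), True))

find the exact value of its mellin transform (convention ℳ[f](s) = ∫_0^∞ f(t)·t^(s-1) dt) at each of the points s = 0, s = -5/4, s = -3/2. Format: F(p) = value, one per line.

F(0) = 2*sqrt(3)/3 + 17*log(2)/8 + 207/16
F(-5/4) = 2**(1/4)*(-436*sqrt(2) + 2*2**(3/4)*3**(1/4) + 65 + log(2**(42 + 84*sqrt(2))) + 180*6**(3/4))/63
F(-3/2) = sqrt(2)*(-330 + sqrt(2) + 108*log(2) + 144*sqrt(6))/36

the shared t-power comes off first: t on [0, 1/2); log(t) on [1/2, 2); t + 3 on [2, 3); …
cuts at 1/2, 2, 3: linearity sums the 4 kernel integrals
the [0, 1/2) slice contributes ∫ t**3·t^(s-1) dt
on [1/2, 2) integrate f = t**2*log(t) against the kernel
on [2, 3) integrate f = t**2*(t + 3) against the kernel
[3, ∞) adds the kernel integral of 1/sqrt(t)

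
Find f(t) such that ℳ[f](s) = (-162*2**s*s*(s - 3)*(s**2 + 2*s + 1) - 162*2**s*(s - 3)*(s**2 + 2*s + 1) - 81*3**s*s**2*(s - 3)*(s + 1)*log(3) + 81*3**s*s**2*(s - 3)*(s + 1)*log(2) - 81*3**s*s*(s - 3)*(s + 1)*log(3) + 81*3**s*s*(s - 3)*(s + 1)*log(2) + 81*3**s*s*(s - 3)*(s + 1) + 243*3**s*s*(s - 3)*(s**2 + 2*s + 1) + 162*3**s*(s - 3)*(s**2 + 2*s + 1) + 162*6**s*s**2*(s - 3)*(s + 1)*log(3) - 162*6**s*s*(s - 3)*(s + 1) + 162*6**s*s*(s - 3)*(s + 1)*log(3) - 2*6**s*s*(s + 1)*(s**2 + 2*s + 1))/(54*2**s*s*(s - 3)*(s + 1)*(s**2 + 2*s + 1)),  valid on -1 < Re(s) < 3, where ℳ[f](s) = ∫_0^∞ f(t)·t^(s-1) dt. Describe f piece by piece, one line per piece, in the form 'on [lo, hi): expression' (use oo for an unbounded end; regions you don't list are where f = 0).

decompose at 1, 3/2, 3; ℳ[f](s) sums the 4 pieces' integrals
for t in [0, 1): the term is ∫ t·t^(s-1)
∫ (t + 3)·t^(s-1) over [1, 3/2)
between 3/2 and 3 the integrand is t*log(t)·t^(s-1)
[3, ∞) adds the kernel integral of t**(-3)

on [0, 1): t
on [1, 3/2): t + 3
on [3/2, 3): t*log(t)
on [3, oo): t**(-3)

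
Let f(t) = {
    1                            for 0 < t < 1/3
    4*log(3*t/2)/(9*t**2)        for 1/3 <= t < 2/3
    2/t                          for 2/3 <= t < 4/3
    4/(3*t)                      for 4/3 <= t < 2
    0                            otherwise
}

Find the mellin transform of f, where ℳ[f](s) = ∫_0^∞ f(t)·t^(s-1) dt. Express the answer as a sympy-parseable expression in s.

(3*2**(2*s)*s*(-2*s + (s - 1)**2 + 3) - 6*2**s*s*(s - 1) - 18*2**s*s*(-2*s + (s - 1)**2 + 3) + 4*6**s*s*(-2*s + (s - 1)**2 + 3) + 24*s*(s - 1)**2*log(2) - 24*s*(s - 1)*log(2) + 24*s*(s - 1) + 6*(s - 1)*(-2*s + (s - 1)**2 + 3))/(6*3**s*s*(s - 1)*(-2*s + (s - 1)**2 + 3))
  Re(s) > 0

reversing the common scale on t: 1 on [0, 1/2); log(t)/t**2 on [1/2, 1); 3/t on [1, 2); …
undo the shared t-power: t on [0, 1/2); log(t)/t on [1/2, 1); 3 on [1, 2); …
cuts at 1/3, 2/3, 4/3: linearity sums the 4 kernel integrals
between 0 and 1/3 the integrand is 1·t^(s-1)
[1/3, 2/3) adds the kernel integral of 4*log(3*t/2)/(9*t**2)
on [2/3, 4/3): add ∫ 2/t·t^(s-1) dt
the [4/3, 2) slice contributes ∫ 4/(3*t)·t^(s-1) dt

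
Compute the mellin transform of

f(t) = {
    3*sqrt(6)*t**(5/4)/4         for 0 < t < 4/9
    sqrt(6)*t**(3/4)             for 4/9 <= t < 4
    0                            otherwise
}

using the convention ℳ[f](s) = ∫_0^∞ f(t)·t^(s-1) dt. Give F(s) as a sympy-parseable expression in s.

2**(2*s + 3)*3**(-2*s - 1)*(3**(2*s + 3/2)*(8*s + 10) - 4*s - 7)/((4*s + 3)*(4*s + 5))
  Re(s) > -5/4

the shared t-power comes off first: 3*sqrt(6)*t**(3/4)/4 on [0, 4/9); sqrt(6)*t**(1/4) on [4/9, 4)
undo the power substitution: 3*sqrt(6)*t**(3/2)/4 on [0, 2/3); sqrt(6)*sqrt(t) on [2/3, 2)
invert the common scale on t to get t**(3/2) on [0, 1); 2*sqrt(t) on [1, 3)
integrate the 2 segments split at 4/9, then add the results
∫ over [0, 4/9) of 3*sqrt(6)*t**(5/4)/4·t^(s-1) joins the sum
the [4/9, 4) slice contributes ∫ sqrt(6)*t**(3/4)·t^(s-1) dt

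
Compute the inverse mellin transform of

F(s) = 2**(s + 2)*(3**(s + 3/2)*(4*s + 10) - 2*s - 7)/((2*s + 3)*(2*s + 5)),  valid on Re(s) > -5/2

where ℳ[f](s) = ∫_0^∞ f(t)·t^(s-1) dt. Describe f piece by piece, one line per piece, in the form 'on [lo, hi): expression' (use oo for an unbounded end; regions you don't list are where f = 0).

on [0, 2): sqrt(2)*t**(5/2)/4
on [2, 6): sqrt(2)*t**(3/2)

the shared t-power comes off first: sqrt(2)*sqrt(t)/4 on [0, 2); sqrt(2)/sqrt(t) on [2, 6)
undo the shared t-power: sqrt(2)*t**(3/2)/4 on [0, 2); sqrt(2)*sqrt(t) on [2, 6)
the common scale on t comes off first: t**(3/2) on [0, 1); 2*sqrt(t) on [1, 3)
breakpoints 2: one integral from each of the 2 segments
on [0, 2): add ∫ sqrt(2)*t**(5/2)/4·t^(s-1) dt
the [2, 6) slice contributes ∫ sqrt(2)*t**(3/2)·t^(s-1) dt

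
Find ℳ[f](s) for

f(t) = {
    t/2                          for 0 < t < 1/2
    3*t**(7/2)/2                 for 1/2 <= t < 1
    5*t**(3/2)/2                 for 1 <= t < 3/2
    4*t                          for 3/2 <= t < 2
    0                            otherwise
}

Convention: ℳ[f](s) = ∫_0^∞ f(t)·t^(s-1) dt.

(128*2**s*(2*s + 3)*(2*s + 7) + 60*2**(1/2 - s)*3**(s + 1/2)*(s + 1)*(2*s + 7) - 3*2**(1/2 - s)*(s + 1)*(2*s + 3) + 48*(s + 1)*(2*s + 3) - 80*(s + 1)*(2*s + 7) - 96*3**s*(2*s + 3)*(2*s + 7)/2**s + 4*(2*s + 3)*(2*s + 7)/2**s)/(16*(s + 1)*(2*s + 3)*(2*s + 7))
  Re(s) > -1

treat the 4 regions marked off by 1/2, 1, 3/2 separately and sum
piece [0, 1/2): integrate t/2 against the kernel
∫ 3*t**(7/2)/2·t^(s-1) over [1/2, 1)
on [1, 3/2): add ∫ 5*t**(3/2)/2·t^(s-1) dt
for t in [3/2, 2): the term is ∫ 4*t·t^(s-1)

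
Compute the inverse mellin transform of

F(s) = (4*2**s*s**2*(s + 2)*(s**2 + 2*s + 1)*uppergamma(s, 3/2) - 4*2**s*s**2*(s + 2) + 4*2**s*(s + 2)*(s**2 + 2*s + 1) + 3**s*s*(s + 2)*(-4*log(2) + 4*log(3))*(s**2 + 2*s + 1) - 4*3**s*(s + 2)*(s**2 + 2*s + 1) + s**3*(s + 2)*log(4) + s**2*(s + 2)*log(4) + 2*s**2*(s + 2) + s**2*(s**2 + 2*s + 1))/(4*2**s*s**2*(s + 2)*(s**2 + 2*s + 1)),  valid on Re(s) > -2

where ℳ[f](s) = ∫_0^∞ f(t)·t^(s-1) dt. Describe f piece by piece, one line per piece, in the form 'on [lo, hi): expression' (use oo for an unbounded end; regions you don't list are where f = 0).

on [0, 1/2): t**2
on [1/2, 1): t*log(t)
on [1, 3/2): log(t)
on [3/2, oo): exp(-t)

integrate the 4 segments split at 1/2, 1, 3/2, then add the results
∫ over [0, 1/2) of t**2·t^(s-1) joins the sum
segment [1/2, 1) carries t*log(t); integrate it
on [1, 3/2): add ∫ log(t)·t^(s-1) dt
segment 3/2 to ∞ holds exp(-t); add its integral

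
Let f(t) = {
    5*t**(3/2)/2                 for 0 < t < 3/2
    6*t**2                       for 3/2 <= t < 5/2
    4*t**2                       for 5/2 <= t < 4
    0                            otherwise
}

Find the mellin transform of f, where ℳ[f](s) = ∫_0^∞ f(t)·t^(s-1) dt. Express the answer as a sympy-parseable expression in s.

summing 3 kernel integrals split by 3/2, 5/2 yields ℳ[f](s)
the [0, 3/2) slice contributes ∫ 5*t**(3/2)/2·t^(s-1) dt
∫ over [3/2, 5/2) of 6*t**2·t^(s-1) joins the sum
∫ 4*t**2·t^(s-1) over [5/2, 4)

(128*2**(3*s)*(2*s + 3) + 15*2**s*(3/2)**(s + 1/2)*(s + 2) - 27*3**s*(2*s + 3) + 25*5**s*(2*s + 3))/(2*2**s*(s + 2)*(2*s + 3))
  Re(s) > -3/2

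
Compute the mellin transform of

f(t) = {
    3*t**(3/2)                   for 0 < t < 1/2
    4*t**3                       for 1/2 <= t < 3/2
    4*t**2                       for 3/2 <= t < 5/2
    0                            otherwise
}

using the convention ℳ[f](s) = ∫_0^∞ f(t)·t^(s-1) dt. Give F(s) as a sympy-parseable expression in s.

(27*3**s*(s + 2)*(2*s + 3) - 18*3**s*(s + 3)*(2*s + 3) + 50*5**s*(s + 3)*(2*s + 3) + 3*sqrt(2)*(s + 2)*(s + 3) - (s + 2)*(2*s + 3))/(2*2**s*(s + 2)*(s + 3)*(2*s + 3))
  Re(s) > -3/2

summing 3 kernel integrals split by 1/2, 3/2 yields ℳ[f](s)
segment [0, 1/2) carries 3*t**(3/2); integrate it
segment [1/2, 3/2) carries 4*t**3; integrate it
the [3/2, 5/2) slice contributes ∫ 4*t**2·t^(s-1) dt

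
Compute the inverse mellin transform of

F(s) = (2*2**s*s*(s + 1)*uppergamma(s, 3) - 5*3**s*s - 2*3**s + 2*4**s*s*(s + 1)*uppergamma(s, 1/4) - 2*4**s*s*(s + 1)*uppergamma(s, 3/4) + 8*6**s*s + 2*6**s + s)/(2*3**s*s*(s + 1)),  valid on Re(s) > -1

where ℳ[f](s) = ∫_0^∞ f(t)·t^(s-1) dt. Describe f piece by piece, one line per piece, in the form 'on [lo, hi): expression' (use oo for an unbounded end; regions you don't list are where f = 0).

on [0, 1/3): 3*t/2
on [1/3, 1): exp(-3*t/4)
on [1, 2): 3*t/2 + 1
on [2, oo): exp(-3*t/2)

reversing the common scale on t: t on [0, 1/2); exp(-t/2) on [1/2, 3/2); t + 1 on [3/2, 3); …
summing 4 kernel integrals split by 1/3, 1, 2 yields ℳ[f](s)
the [0, 1/3) slice contributes ∫ 3*t/2·t^(s-1) dt
the [1/3, 1) slice contributes ∫ exp(-3*t/4)·t^(s-1) dt
on [1, 2) integrate f = (3*t/2 + 1) against the kernel
the [2, ∞) slice contributes ∫ exp(-3*t/2)·t^(s-1) dt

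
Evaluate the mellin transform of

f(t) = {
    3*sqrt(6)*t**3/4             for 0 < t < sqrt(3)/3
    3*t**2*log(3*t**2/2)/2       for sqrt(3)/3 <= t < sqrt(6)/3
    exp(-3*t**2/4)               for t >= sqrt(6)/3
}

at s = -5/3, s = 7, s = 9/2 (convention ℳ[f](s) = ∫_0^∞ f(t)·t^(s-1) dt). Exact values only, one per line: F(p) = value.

reversing the power substitution: 3*sqrt(6)*t**(3/2)/4 on [0, 1/3); 3*t*log(3*t/2)/2 on [1/3, 2/3); exp(-3*t/4) on [2/3, ∞)
remove the common scale on t first: t**(3/2) on [0, 1/2); t*log(t) on [1/2, 1); exp(-t/2) on [1, ∞)
linearity at sqrt(3)/3, sqrt(6)/3 turns ℳ[f](s) into 3 summed integrals
piece [0, sqrt(3)/3): integrate 3*sqrt(6)*t**3/4 against the kernel
∫ 3*t**2*log(3*t**2/2)/2·t^(s-1) over [sqrt(3)/3, sqrt(6)/3)
on [sqrt(6)/3, ∞) integrate f = exp(-3*t**2/4) against the kernel

F(-5/3) = 3**(5/6)*(-144*2**(1/6) + 2*2**(1/3)*uppergamma(-5/6, 1/2) + 3*sqrt(2) + 24*log(2) + 144)/16
F(7) = sqrt(3)*((-559*sqrt(2) + 40 + 180*log(2) + 388800*sqrt(pi)*erfc(sqrt(2)/2))*exp(1/2) + 544320*sqrt(2))*exp(-1/2)/262440
F(9/2) = 3**(3/4)*(-960*2**(1/4) + 120 + 169*sqrt(2) + 390*log(2) + 40560*sqrt(2)*uppergamma(9/4, 1/2))/136890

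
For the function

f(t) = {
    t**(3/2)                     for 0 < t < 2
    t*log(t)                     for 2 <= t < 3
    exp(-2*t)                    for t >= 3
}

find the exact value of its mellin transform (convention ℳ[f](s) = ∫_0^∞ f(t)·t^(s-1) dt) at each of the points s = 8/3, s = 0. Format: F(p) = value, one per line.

F(8/3) = -243*3**(2/3)/121 - 24*2**(2/3)*log(2)/11 + 2**(1/3)*uppergamma(8/3, 6)/8 + 72*2**(2/3)/121 + 96*2**(1/6)/25 + 81*3**(2/3)*log(3)/11
F(0) = -1 - Ei(-6) + 4*sqrt(2)/3 + log(27/4)

f breaks at 2, 3 into 3 integrals to sum
segment [0, 2) carries t**(3/2); integrate it
for t in [2, 3): the term is ∫ t*log(t)·t^(s-1)
between 3 and ∞ the integrand is exp(-2*t)·t^(s-1)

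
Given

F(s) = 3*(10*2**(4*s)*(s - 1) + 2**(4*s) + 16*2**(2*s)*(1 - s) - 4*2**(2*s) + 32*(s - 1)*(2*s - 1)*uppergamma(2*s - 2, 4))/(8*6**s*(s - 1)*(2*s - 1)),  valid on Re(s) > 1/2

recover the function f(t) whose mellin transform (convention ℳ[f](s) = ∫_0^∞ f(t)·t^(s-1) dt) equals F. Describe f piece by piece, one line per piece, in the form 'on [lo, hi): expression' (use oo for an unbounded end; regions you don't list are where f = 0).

remove the shared t-power first: sqrt(6)*sqrt(t)/2 on [0, 2/3); sqrt(6)*sqrt(t) + 1 on [2/3, 8/3); exp(-sqrt(6)*sqrt(t)) on [8/3, ∞)
remove the common scale on t first: sqrt(t) on [0, 1); 2*sqrt(t) + 1 on [1, 4); exp(-2*sqrt(t)) on [4, ∞)
back out the power substitution: t on [0, 1); 2*t + 1 on [1, 2); exp(-2*t) on [2, ∞)
the 3 pieces separated at 2/3, 8/3 each add one integral
for t in [0, 2/3): the term is ∫ sqrt(6)/(2*sqrt(t))·t^(s-1)
[2/3, 8/3) adds the kernel integral of (sqrt(6)*sqrt(t) + 1)/t
the [8/3, ∞) slice contributes ∫ exp(-sqrt(6)*sqrt(t))/t·t^(s-1) dt

on [0, 2/3): sqrt(6)/(2*sqrt(t))
on [2/3, 8/3): (sqrt(6)*sqrt(t) + 1)/t
on [8/3, oo): exp(-sqrt(6)*sqrt(t))/t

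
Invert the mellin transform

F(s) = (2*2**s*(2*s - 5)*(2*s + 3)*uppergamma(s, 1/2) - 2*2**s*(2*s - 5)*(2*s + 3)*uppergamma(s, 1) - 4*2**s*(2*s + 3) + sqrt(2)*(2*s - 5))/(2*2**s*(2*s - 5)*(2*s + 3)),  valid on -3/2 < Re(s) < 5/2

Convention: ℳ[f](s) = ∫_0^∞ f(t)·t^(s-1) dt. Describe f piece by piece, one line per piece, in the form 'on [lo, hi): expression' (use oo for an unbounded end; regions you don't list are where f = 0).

on [0, 1/2): t**(3/2)
on [1/2, 1): exp(-t)
on [1, oo): t**(-5/2)

breakpoints 1/2, 1: one integral from each of the 3 segments
[0, 1/2) adds the kernel integral of t**(3/2)
piece [1/2, 1): integrate exp(-t) against the kernel
∫ t**(-5/2)·t^(s-1) over [1, ∞)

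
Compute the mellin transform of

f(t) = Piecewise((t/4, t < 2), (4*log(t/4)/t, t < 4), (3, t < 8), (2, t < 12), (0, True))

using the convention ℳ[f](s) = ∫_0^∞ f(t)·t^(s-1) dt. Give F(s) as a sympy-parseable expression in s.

peel off the common scale on t: t/2 on [0, 1); 2*log(t/2)/t on [1, 2); 3 on [2, 4); …
reversing the common scale on t: t on [0, 1/2); log(t)/t on [1/2, 1); 3 on [1, 2); …
treat the 4 regions marked off by 2, 4, 8 separately and sum
between 0 and 2 the integrand is t/4·t^(s-1)
segment 2 to 4 holds 4*log(t/4)/t; add its integral
∫ over [4, 8) of 3·t^(s-1) joins the sum
over [8, 12), the kernel integral of 2 enters the sum

2**s*(2*2**(2*s)*(s + 1)*(s**2 - 2*s + 1) - 2*2**s*s*(s + 1) - 6*2**s*(s + 1)*(s**2 - 2*s + 1) + 4*6**s*(s + 1)*(s**2 - 2*s + 1) + 4*s**2*(s + 1)*log(2) - 4*s*(s + 1)*log(2) + 4*s*(s + 1) + s*(s**2 - 2*s + 1))/(2*s*(s + 1)*(s**2 - 2*s + 1))
  Re(s) > -1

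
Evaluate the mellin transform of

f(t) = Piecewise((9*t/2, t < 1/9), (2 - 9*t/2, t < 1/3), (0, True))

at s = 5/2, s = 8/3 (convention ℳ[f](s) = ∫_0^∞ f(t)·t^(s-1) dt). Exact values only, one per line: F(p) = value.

undo the common scale on t: 3*t/2 on [0, 1/3); 2 - 3*t/2 on [1/3, 1)
remove the common scale on t first: t on [0, 1/2); 2 - t on [1/2, 3/2)
summing 2 kernel integrals split by 1/9 yields ℳ[f](s)
on [0, 1/9) integrate f = 9*t/2 against the kernel
on [1/9, 1/3) integrate f = (2 - 9*t/2) against the kernel

F(5/2) = -2/945 + 13*sqrt(3)/945
F(8/3) = 3**(2/3)*(-7 + 45*3**(2/3))/10692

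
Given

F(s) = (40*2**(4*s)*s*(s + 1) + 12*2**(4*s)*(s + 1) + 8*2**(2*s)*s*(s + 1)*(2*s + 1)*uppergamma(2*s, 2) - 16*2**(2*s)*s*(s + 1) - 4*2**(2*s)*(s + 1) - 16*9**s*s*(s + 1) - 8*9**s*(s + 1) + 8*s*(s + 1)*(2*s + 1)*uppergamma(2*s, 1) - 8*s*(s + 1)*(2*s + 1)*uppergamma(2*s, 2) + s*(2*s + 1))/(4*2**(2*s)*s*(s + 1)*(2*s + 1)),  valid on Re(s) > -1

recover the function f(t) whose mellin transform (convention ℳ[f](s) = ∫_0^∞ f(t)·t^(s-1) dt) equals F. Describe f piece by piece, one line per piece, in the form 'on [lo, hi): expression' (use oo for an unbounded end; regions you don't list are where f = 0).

strip the power substitution: t**2 on [0, 1/2); exp(-2*t) on [1/2, 1); t + 1 on [1, 3/2); …
integrate the 5 segments split at 1/4, 1, 9/4, 4, then add the results
between 0 and 1/4 the integrand is t·t^(s-1)
on [1/4, 1): add ∫ exp(-2*sqrt(t))·t^(s-1) dt
∫ (sqrt(t) + 1)·t^(s-1) over [1, 9/4)
on [9/4, 4) integrate f = (sqrt(t) + 3) against the kernel
for t in [4, ∞): the term is ∫ exp(-sqrt(t))·t^(s-1)

on [0, 1/4): t
on [1/4, 1): exp(-2*sqrt(t))
on [1, 9/4): sqrt(t) + 1
on [9/4, 4): sqrt(t) + 3
on [4, oo): exp(-sqrt(t))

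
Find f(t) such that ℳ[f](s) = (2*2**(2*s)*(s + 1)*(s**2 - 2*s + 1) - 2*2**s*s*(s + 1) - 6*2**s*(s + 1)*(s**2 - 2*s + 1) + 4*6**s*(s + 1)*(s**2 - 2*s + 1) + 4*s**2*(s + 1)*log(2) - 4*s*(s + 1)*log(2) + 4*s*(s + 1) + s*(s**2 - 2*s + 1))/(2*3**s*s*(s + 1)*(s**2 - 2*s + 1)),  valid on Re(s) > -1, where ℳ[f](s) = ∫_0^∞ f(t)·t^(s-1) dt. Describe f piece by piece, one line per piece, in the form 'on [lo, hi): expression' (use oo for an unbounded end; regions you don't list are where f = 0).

undo the common scale on t: t on [0, 1/2); log(t)/t on [1/2, 1); 3 on [1, 2); …
slice at 1/3, 2/3, 4/3, transform all 4 pieces, and sum them
the [0, 1/3) slice contributes ∫ 3*t/2·t^(s-1) dt
segment [1/3, 2/3) carries 2*log(3*t/2)/(3*t); integrate it
[2/3, 4/3) adds the kernel integral of 3
on [4/3, 2) integrate f = 2 against the kernel

on [0, 1/3): 3*t/2
on [1/3, 2/3): 2*log(3*t/2)/(3*t)
on [2/3, 4/3): 3
on [4/3, 2): 2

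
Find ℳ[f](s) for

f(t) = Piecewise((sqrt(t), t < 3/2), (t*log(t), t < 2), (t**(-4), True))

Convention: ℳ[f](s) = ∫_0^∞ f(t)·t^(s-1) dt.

cuts at 3/2, 2: linearity sums the 3 kernel integrals
on [0, 3/2) integrate f = sqrt(t) against the kernel
[3/2, 2) adds the kernel integral of t*log(t)
on [2, ∞): add ∫ t**(-4)·t^(s-1) dt

(-32*2**(2*s)*(s - 4)*(2*s + 1) + 3**s*s*(s - 4)*(2*s + 1)*(-24*log(3) + 24*log(2)) + 3**s*(s - 4)*(2*s + 1)*(-24*log(3) + 24*log(2)) + 24*3**s*(s - 4)*(2*s + 1) + 16*3**s*sqrt(6)*(s - 4)*(s**2 + 2*s + 1) + 32*4**s*s*(s - 4)*(2*s + 1)*log(2) + 32*4**s*(s - 4)*(2*s + 1)*log(2) - 4**s*(2*s + 1)*(s**2 + 2*s + 1))/(16*2**s*(s - 4)*(2*s + 1)*(s**2 + 2*s + 1))
  -1/2 < Re(s) < 4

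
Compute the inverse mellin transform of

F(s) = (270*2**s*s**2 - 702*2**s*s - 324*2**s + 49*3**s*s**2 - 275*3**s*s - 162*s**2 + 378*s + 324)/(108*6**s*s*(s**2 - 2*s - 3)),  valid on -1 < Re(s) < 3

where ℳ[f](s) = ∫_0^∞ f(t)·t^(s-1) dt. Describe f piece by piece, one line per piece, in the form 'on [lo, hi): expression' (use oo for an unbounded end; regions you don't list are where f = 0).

invert the common scale on t to get t on [0, 1/2); 2*t + 1 on [1/2, 1); t/2 on [1, 3/2); …
integrate the 4 segments split at 1/6, 1/3, 1/2, then add the results
piece [0, 1/6): integrate 3*t against the kernel
over [1/6, 1/3), the kernel integral of (6*t + 1) enters the sum
[1/3, 1/2) adds the kernel integral of 3*t/2
∫ 1/(27*t**3)·t^(s-1) over [1/2, ∞)

on [0, 1/6): 3*t
on [1/6, 1/3): 6*t + 1
on [1/3, 1/2): 3*t/2
on [1/2, oo): 1/(27*t**3)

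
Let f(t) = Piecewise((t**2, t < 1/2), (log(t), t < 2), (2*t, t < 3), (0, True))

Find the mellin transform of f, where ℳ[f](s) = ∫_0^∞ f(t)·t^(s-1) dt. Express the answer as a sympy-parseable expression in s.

breakpoints 1/2, 2: one integral from each of the 3 segments
∫ t**2·t^(s-1) over [0, 1/2)
segment 1/2 to 2 holds log(t); add its integral
[2, 3) adds the kernel integral of 2*t

(-16*2**(2*s)*s**2*(s + 2) + 4*2**(2*s)*s*(s + 1)*(s + 2)*log(2) - 4*2**(2*s)*(s + 1)*(s + 2) + 24*6**s*s**2*(s + 2) + s**2*(s + 1) + 4*s*(s + 1)*(s + 2)*log(2) + 4*(s + 1)*(s + 2))/(4*2**s*s**2*(s + 1)*(s + 2))
  Re(s) > -2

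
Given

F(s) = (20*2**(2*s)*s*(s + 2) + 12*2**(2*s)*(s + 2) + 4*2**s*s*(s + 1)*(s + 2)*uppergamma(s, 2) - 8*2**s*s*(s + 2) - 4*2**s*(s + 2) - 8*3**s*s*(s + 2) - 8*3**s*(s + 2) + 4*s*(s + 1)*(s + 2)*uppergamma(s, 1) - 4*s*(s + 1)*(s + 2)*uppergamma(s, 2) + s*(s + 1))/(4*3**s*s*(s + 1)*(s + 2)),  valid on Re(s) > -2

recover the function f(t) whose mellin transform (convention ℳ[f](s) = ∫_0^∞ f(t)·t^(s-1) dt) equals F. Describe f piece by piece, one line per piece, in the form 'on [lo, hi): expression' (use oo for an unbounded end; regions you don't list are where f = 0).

reversing the common scale on t: t**2/4 on [0, 1); exp(-t) on [1, 2); t/2 + 1 on [2, 3); …
remove the common scale on t first: t**2 on [0, 1/2); exp(-2*t) on [1/2, 1); t + 1 on [1, 3/2); …
summing 5 kernel integrals split by 1/3, 2/3, 1, 4/3 yields ℳ[f](s)
segment [0, 1/3) carries 9*t**2/4; integrate it
the [1/3, 2/3) slice contributes ∫ exp(-3*t)·t^(s-1) dt
on [2/3, 1) integrate f = (3*t/2 + 1) against the kernel
the [1, 4/3) slice contributes ∫ (3*t/2 + 3)·t^(s-1) dt
piece [4/3, ∞): integrate exp(-3*t/2) against the kernel

on [0, 1/3): 9*t**2/4
on [1/3, 2/3): exp(-3*t)
on [2/3, 1): 3*t/2 + 1
on [1, 4/3): 3*t/2 + 3
on [4/3, oo): exp(-3*t/2)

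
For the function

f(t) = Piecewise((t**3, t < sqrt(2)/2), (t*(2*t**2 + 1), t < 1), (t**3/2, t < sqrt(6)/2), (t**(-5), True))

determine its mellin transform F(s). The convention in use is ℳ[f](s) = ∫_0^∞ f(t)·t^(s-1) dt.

2**(-s/2 - 5/2)*(135*2**(s/2 + 3/2)*(s - 5)*(s + 1) + 27*2**(s/2 + 7/2)*(s - 5) - 32*3**(s/2 + 1/2)*(s + 1)*(s + 3) + 3**(s/2 + 9/2)*(s - 5)*(s + 1) - 216*s - 162*(s - 5)*(s + 1) + 1080)/(27*(s - 5)*(s + 1)*(s + 3))
  -3 < Re(s) < 5

peel off the shared t-power: t**2 on [0, sqrt(2)/2); 2*t**2 + 1 on [sqrt(2)/2, 1); t**2/2 on [1, sqrt(6)/2); …
the power substitution comes off first: t on [0, 1/2); 2*t + 1 on [1/2, 1); t/2 on [1, 3/2); …
the 4 pieces separated at sqrt(2)/2, 1, sqrt(6)/2 each add one integral
piece [0, sqrt(2)/2): integrate t**3 against the kernel
segment [sqrt(2)/2, 1) carries t*(2*t**2 + 1); integrate it
[1, sqrt(6)/2) adds the kernel integral of t**3/2
segment sqrt(6)/2 to ∞ holds t**(-5); add its integral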